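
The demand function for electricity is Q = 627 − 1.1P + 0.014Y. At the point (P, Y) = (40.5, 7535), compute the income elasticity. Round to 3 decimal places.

0.153

At P = 40.5, Y = 7535: Q = 687.940.
Holding P constant, ∂Q/∂Y = 0.014.
η_Y = (∂Q/∂Y)·(Y/Q) = 0.014 × (7535/687.940) = 0.153.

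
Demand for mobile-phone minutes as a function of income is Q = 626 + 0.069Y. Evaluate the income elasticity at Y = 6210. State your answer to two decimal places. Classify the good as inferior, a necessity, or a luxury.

At Y = 6210: Q = 1054.490.
dQ/dY = 0.069.
η = (dQ/dY)·(Y/Q) = 0.069 × (6210/1054.490) = 0.41.
Since 0 < η < 1, the good is a necessity.

0.41 (necessity)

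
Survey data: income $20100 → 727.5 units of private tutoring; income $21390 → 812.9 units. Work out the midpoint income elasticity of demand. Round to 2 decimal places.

ΔQ = 812.9 − 727.5 = 85.4; midpoint Q̄ = (727.5 + 812.9)/2 = 770.2.
ΔI = 21390 − 20100 = 1290; midpoint Ī = (20100 + 21390)/2 = 20745.
η = (ΔQ/Q̄) ÷ (ΔI/Ī) = (85.4/770.2) ÷ (1290/20745) = 1.78.

1.78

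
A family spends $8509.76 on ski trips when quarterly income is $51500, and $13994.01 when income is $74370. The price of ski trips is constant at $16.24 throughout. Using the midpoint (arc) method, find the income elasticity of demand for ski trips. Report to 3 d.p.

1.341

With a constant price, Q₁ = 8509.76/16.24 = 524.000 and Q₂ = 13994.01/16.24 = 861.700 (equivalently, work directly with expenditure since P cancels).
Midpoint %ΔQ = (13994.01 − 8509.76)/11251.89 = 0.48741; midpoint %ΔI = (74370 − 51500)/62935 = 0.36339.
η = 0.48741 / 0.36339 = 1.341.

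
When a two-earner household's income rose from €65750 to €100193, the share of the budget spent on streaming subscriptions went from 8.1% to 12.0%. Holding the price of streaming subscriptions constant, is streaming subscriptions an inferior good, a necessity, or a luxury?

The budget share rises as income rises, so η > 1.

luxury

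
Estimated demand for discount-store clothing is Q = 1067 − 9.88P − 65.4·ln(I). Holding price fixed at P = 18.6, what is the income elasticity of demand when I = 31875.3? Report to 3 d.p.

-0.319

At P = 18.6, I = 31875.3: Q = 205.061.
Holding P constant, ∂Q/∂I = -65.4/I = -0.00205175.
η_I = (∂Q/∂I)·(I/Q) = -0.00205175 × (31875.3/205.061) = -0.319.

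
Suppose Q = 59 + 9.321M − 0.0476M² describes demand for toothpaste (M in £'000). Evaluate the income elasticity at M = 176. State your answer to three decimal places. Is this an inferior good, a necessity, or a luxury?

-5.814 (inferior good)

At M = 176: Q = 225.0384.
dQ/dM = 9.321 − 0.0952M = -7.43420.
η = (dQ/dM)·(M/Q) = -7.43420 × (176/225.0384) = -5.814.
η < 0 ⇒ inferior good.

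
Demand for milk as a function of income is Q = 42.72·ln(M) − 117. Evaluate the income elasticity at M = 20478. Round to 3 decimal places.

At M = 20478: Q = 307.086.
dQ/dM = 42.72/M = 0.00208614 at this income.
η = (dQ/dM)·(M/Q) = 0.00208614 × (20478/307.086) = 0.139.

0.139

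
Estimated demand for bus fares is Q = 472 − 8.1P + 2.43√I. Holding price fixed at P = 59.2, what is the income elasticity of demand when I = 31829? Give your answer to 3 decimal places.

0.509

At P = 59.2, I = 31829: Q = 426.009.
Holding P constant, ∂Q/∂I = 2.43/(2√I) = 0.00681028.
η_I = (∂Q/∂I)·(I/Q) = 0.00681028 × (31829/426.009) = 0.509.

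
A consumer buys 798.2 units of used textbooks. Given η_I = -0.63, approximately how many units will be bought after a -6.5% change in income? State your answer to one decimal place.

%ΔQ ≈ η × %ΔI = -0.63 × (-6.5%) = 4.095%.
New Q ≈ 798.2 × (1 + 0.04095) = 830.9.

830.9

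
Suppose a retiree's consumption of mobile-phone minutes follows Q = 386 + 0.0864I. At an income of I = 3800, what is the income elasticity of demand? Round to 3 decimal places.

At I = 3800: Q = 714.320.
dQ/dI = 0.0864.
η = (dQ/dI)·(I/Q) = 0.0864 × (3800/714.320) = 0.460.

0.460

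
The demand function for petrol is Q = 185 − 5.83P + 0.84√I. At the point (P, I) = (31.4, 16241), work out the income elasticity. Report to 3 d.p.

At P = 31.4, I = 16241: Q = 108.988.
Holding P constant, ∂Q/∂I = 0.84/(2√I) = 0.00329566.
η_I = (∂Q/∂I)·(I/Q) = 0.00329566 × (16241/108.988) = 0.491.

0.491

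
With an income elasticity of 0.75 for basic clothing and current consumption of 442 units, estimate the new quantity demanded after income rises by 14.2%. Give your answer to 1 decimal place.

489.1

%ΔQ ≈ η × %ΔI = 0.75 × 14.2% = 10.65%.
New Q ≈ 442 × (1 + 0.1065) = 489.1.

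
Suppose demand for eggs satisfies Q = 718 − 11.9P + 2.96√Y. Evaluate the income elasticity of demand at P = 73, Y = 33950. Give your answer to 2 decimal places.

At P = 73, Y = 33950: Q = 394.696.
Holding P constant, ∂Q/∂Y = 2.96/(2√Y) = 0.00803234.
η_Y = (∂Q/∂Y)·(Y/Q) = 0.00803234 × (33950/394.696) = 0.69.

0.69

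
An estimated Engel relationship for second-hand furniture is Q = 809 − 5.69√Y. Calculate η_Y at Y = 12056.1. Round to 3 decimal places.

-1.696

At Y = 12056.1: Q = 184.236.
dQ/dY = -5.69/(2√Y) = -0.0259107 at this income.
η = (dQ/dY)·(Y/Q) = -0.0259107 × (12056.1/184.236) = -1.696.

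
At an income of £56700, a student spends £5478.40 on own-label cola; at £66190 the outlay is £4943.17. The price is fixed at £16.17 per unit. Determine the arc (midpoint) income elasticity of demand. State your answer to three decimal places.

With a constant price, Q₁ = 5478.40/16.17 = 338.800 and Q₂ = 4943.17/16.17 = 305.700 (equivalently, work directly with expenditure since P cancels).
Midpoint %ΔQ = (4943.17 − 5478.40)/5210.79 = -0.10272; midpoint %ΔI = (66190 − 56700)/61445 = 0.15445.
η = -0.10272 / 0.15445 = -0.665.

-0.665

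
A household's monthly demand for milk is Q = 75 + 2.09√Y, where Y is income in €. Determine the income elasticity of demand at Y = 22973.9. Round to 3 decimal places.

At Y = 22973.9: Q = 391.784.
dQ/dY = 2.09/(2√Y) = 0.00689444 at this income.
η = (dQ/dY)·(Y/Q) = 0.00689444 × (22973.9/391.784) = 0.404.

0.404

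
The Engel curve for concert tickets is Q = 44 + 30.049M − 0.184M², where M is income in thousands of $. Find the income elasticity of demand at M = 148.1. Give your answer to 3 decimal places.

-7.899

At M = 148.1: Q = 458.4727.
dQ/dM = 30.049 − 0.368M = -24.45180.
η = (dQ/dM)·(M/Q) = -24.45180 × (148.1/458.4727) = -7.899.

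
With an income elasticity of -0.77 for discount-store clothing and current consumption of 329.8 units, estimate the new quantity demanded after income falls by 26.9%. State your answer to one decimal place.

398.1

%ΔQ ≈ η × %ΔI = -0.77 × (-26.9%) = 20.713%.
New Q ≈ 329.8 × (1 + 0.20713) = 398.1.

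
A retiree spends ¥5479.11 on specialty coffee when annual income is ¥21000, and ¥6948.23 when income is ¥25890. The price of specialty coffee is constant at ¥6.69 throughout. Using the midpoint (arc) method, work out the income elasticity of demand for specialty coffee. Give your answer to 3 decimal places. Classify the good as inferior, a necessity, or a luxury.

With a constant price, Q₁ = 5479.11/6.69 = 819.000 and Q₂ = 6948.23/6.69 = 1038.599 (equivalently, work directly with expenditure since P cancels).
Midpoint %ΔQ = (6948.23 − 5479.11)/6213.67 = 0.23643; midpoint %ΔI = (25890 − 21000)/23445 = 0.20857.
η = 0.23643 / 0.20857 = 1.134.
η > 1 ⇒ luxury.

1.134 (luxury)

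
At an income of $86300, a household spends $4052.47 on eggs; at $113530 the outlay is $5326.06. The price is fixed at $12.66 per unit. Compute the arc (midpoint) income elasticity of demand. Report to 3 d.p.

0.997

With a constant price, Q₁ = 4052.47/12.66 = 320.100 and Q₂ = 5326.06/12.66 = 420.700 (equivalently, work directly with expenditure since P cancels).
Midpoint %ΔQ = (5326.06 − 4052.47)/4689.27 = 0.27160; midpoint %ΔI = (113530 − 86300)/99915 = 0.27253.
η = 0.27160 / 0.27253 = 0.997.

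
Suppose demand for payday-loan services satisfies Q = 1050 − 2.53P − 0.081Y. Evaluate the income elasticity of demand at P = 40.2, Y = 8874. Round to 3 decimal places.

-3.132

At P = 40.2, Y = 8874: Q = 229.500.
Holding P constant, ∂Q/∂Y = −0.081.
η_Y = (∂Q/∂Y)·(Y/Q) = -0.081 × (8874/229.500) = -3.132.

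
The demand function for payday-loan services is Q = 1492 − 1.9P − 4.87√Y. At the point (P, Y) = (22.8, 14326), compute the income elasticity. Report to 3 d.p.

-0.337

At P = 22.8, Y = 14326: Q = 865.784.
Holding P constant, ∂Q/∂Y = -4.87/(2√Y) = -0.020344.
η_Y = (∂Q/∂Y)·(Y/Q) = -0.020344 × (14326/865.784) = -0.337.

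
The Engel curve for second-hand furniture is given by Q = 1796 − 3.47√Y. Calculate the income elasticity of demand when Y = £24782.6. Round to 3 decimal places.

At Y = 24782.6: Q = 1249.736.
dQ/dY = -3.47/(2√Y) = -0.0110211 at this income.
η = (dQ/dY)·(Y/Q) = -0.0110211 × (24782.6/1249.736) = -0.219.

-0.219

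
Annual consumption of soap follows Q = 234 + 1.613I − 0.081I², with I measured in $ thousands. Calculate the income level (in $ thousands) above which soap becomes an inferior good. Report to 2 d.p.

9.96

dQ/dI = 1.613 − 0.162I.
The good is inferior where dQ/dI < 0. Setting dQ/dI = 0 gives I = 1.613 / 0.162 = 9.96.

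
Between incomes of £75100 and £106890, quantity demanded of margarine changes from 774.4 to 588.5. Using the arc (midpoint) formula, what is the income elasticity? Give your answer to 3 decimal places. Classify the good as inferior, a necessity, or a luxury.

-0.781 (inferior good)

ΔQ = 588.5 − 774.4 = -185.9; midpoint Q̄ = (774.4 + 588.5)/2 = 681.45.
ΔI = 106890 − 75100 = 31790; midpoint Ī = (75100 + 106890)/2 = 90995.
η = (ΔQ/Q̄) ÷ (ΔI/Ī) = (-185.9/681.45) ÷ (31790/90995) = -0.781.
η < 0 ⇒ inferior good.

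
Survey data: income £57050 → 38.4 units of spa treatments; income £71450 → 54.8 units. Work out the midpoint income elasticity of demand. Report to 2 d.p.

1.57

ΔQ = 54.8 − 38.4 = 16.4; midpoint Q̄ = (38.4 + 54.8)/2 = 46.6.
ΔI = 71450 − 57050 = 14400; midpoint Ī = (57050 + 71450)/2 = 64250.
η = (ΔQ/Q̄) ÷ (ΔI/Ī) = (16.4/46.6) ÷ (14400/64250) = 1.57.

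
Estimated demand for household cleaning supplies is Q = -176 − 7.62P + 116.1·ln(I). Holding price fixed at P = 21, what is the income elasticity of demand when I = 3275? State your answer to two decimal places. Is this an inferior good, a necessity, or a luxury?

0.19 (necessity)

At P = 21, I = 3275: Q = 603.702.
Holding P constant, ∂Q/∂I = 116.1/I = 0.0354504.
η_I = (∂Q/∂I)·(I/Q) = 0.0354504 × (3275/603.702) = 0.19.
Since 0 < η < 1, this is a necessity.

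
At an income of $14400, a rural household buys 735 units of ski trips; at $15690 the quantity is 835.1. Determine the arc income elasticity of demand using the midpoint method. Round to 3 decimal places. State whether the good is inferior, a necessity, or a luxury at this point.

1.487 (luxury)

ΔQ = 835.1 − 735 = 100.1; midpoint Q̄ = (735 + 835.1)/2 = 785.05.
ΔI = 15690 − 14400 = 1290; midpoint Ī = (14400 + 15690)/2 = 15045.
η = (ΔQ/Q̄) ÷ (ΔI/Ī) = (100.1/785.05) ÷ (1290/15045) = 1.487.
η > 1 ⇒ luxury.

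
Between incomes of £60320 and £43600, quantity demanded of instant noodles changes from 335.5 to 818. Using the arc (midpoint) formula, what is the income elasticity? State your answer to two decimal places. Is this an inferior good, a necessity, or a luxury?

-2.60 (inferior good)

ΔQ = 818 − 335.5 = 482.5; midpoint Q̄ = (335.5 + 818)/2 = 576.75.
ΔI = 43600 − 60320 = -16720; midpoint Ī = (60320 + 43600)/2 = 51960.
η = (ΔQ/Q̄) ÷ (ΔI/Ī) = (482.5/576.75) ÷ (-16720/51960) = -2.60.
η < 0 ⇒ inferior good.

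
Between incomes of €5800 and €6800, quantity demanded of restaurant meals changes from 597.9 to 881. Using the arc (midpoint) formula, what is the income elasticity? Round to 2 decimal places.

ΔQ = 881 − 597.9 = 283.1; midpoint Q̄ = (597.9 + 881)/2 = 739.45.
ΔI = 6800 − 5800 = 1000; midpoint Ī = (5800 + 6800)/2 = 6300.
η = (ΔQ/Q̄) ÷ (ΔI/Ī) = (283.1/739.45) ÷ (1000/6300) = 2.41.

2.41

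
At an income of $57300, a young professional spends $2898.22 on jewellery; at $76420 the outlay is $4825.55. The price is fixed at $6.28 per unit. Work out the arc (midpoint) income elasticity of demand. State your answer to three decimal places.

1.745

With a constant price, Q₁ = 2898.22/6.28 = 461.500 and Q₂ = 4825.55/6.28 = 768.400 (equivalently, work directly with expenditure since P cancels).
Midpoint %ΔQ = (4825.55 − 2898.22)/3861.89 = 0.49906; midpoint %ΔI = (76420 − 57300)/66860 = 0.28597.
η = 0.49906 / 0.28597 = 1.745.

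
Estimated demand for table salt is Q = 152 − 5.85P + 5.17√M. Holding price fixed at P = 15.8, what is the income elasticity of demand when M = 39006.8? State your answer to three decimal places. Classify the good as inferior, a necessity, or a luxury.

At P = 15.8, M = 39006.8: Q = 1080.652.
Holding P constant, ∂Q/∂M = 5.17/(2√M) = 0.0130885.
η_M = (∂Q/∂M)·(M/Q) = 0.0130885 × (39006.8/1080.652) = 0.472.
Since 0 < η < 1, this is a necessity.

0.472 (necessity)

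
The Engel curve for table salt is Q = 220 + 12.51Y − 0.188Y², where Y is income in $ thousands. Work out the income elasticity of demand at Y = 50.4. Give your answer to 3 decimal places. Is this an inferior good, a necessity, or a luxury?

-0.870 (inferior good)

At Y = 50.4: Q = 372.9539.
dQ/dY = 12.51 − 0.376Y = -6.44040.
η = (dQ/dY)·(Y/Q) = -6.44040 × (50.4/372.9539) = -0.870.
η < 0 ⇒ inferior good.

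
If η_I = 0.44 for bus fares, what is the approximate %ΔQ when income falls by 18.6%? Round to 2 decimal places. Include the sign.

%ΔQ ≈ η × %ΔI = 0.44 × (-18.6%) = -8.18%.

-8.18%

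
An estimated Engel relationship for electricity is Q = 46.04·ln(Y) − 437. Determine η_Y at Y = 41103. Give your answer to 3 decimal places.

At Y = 41103: Q = 52.121.
dQ/dY = 46.04/Y = 0.00112011 at this income.
η = (dQ/dY)·(Y/Q) = 0.00112011 × (41103/52.121) = 0.883.

0.883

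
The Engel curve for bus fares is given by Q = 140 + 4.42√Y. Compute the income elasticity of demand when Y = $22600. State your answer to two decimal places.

At Y = 22600: Q = 804.472.
dQ/dY = 4.42/(2√Y) = 0.0147007 at this income.
η = (dQ/dY)·(Y/Q) = 0.0147007 × (22600/804.472) = 0.41.

0.41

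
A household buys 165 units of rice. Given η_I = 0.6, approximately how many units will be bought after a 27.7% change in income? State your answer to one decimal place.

192.4

%ΔQ ≈ η × %ΔI = 0.6 × 27.7% = 16.62%.
New Q ≈ 165 × (1 + 0.1662) = 192.4.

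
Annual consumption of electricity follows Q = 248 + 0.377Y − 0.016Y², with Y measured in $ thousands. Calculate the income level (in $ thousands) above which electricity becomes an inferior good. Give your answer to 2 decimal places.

dQ/dY = 0.377 − 0.032Y.
The good is inferior where dQ/dY < 0. Setting dQ/dY = 0 gives Y = 0.377 / 0.032 = 11.78.

11.78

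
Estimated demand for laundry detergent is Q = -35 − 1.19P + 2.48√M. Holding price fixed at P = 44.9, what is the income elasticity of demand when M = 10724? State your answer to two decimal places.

0.76

At P = 44.9, M = 10724: Q = 168.390.
Holding P constant, ∂Q/∂M = 2.48/(2√M) = 0.0119741.
η_M = (∂Q/∂M)·(M/Q) = 0.0119741 × (10724/168.390) = 0.76.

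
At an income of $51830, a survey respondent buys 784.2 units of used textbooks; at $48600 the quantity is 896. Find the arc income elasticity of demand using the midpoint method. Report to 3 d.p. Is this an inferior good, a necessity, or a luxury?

-2.069 (inferior good)

ΔQ = 896 − 784.2 = 111.8; midpoint Q̄ = (784.2 + 896)/2 = 840.1.
ΔI = 48600 − 51830 = -3230; midpoint Ī = (51830 + 48600)/2 = 50215.
η = (ΔQ/Q̄) ÷ (ΔI/Ī) = (111.8/840.1) ÷ (-3230/50215) = -2.069.
η < 0 ⇒ inferior good.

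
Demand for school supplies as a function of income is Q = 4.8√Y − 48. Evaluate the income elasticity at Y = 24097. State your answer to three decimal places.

At Y = 24097: Q = 697.114.
dQ/dY = 4.8/(2√Y) = 0.0154607 at this income.
η = (dQ/dY)·(Y/Q) = 0.0154607 × (24097/697.114) = 0.534.

0.534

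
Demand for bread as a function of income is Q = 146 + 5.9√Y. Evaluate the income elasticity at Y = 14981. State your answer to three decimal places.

At Y = 14981: Q = 868.142.
dQ/dY = 5.9/(2√Y) = 0.0241019 at this income.
η = (dQ/dY)·(Y/Q) = 0.0241019 × (14981/868.142) = 0.416.

0.416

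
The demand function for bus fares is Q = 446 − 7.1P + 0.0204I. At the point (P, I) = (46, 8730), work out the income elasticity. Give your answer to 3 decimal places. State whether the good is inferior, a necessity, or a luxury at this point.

At P = 46, I = 8730: Q = 297.492.
Holding P constant, ∂Q/∂I = 0.0204.
η_I = (∂Q/∂I)·(I/Q) = 0.0204 × (8730/297.492) = 0.599.
Since 0 < η < 1, this is a necessity.

0.599 (necessity)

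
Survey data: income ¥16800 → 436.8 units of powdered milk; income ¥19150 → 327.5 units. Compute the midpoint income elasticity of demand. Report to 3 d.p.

-2.188

ΔQ = 327.5 − 436.8 = -109.3; midpoint Q̄ = (436.8 + 327.5)/2 = 382.15.
ΔI = 19150 − 16800 = 2350; midpoint Ī = (16800 + 19150)/2 = 17975.
η = (ΔQ/Q̄) ÷ (ΔI/Ī) = (-109.3/382.15) ÷ (2350/17975) = -2.188.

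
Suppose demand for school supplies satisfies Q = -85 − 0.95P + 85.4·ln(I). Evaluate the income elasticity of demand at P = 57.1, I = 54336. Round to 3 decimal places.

At P = 57.1, I = 54336: Q = 791.866.
Holding P constant, ∂Q/∂I = 85.4/I = 0.0015717.
η_I = (∂Q/∂I)·(I/Q) = 0.0015717 × (54336/791.866) = 0.108.

0.108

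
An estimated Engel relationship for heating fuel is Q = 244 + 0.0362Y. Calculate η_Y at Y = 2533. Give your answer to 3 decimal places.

0.273

At Y = 2533: Q = 335.695.
dQ/dY = 0.0362.
η = (dQ/dY)·(Y/Q) = 0.0362 × (2533/335.695) = 0.273.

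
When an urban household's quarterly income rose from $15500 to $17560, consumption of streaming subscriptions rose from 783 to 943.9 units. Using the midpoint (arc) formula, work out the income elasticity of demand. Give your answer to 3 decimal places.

1.495

ΔQ = 943.9 − 783 = 160.9; midpoint Q̄ = (783 + 943.9)/2 = 863.45.
ΔI = 17560 − 15500 = 2060; midpoint Ī = (15500 + 17560)/2 = 16530.
η = (ΔQ/Q̄) ÷ (ΔI/Ī) = (160.9/863.45) ÷ (2060/16530) = 1.495.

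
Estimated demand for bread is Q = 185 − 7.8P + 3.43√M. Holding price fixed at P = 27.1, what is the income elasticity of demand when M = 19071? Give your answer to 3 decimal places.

0.529

At P = 27.1, M = 19071: Q = 447.295.
Holding P constant, ∂Q/∂M = 3.43/(2√M) = 0.0124187.
η_M = (∂Q/∂M)·(M/Q) = 0.0124187 × (19071/447.295) = 0.529.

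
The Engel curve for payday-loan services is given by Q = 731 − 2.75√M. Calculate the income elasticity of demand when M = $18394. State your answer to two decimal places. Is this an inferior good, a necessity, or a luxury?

-0.52 (inferior good)

At M = 18394: Q = 358.033.
dQ/dM = -2.75/(2√M) = -0.0101383 at this income.
η = (dQ/dM)·(M/Q) = -0.0101383 × (18394/358.033) = -0.52.
Since η < 0, the good is an inferior good.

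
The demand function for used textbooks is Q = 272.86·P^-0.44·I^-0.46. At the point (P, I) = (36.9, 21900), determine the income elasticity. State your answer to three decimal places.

-0.460

For a multiplicative demand Q = A·P^α·I^β, the income elasticity is β everywhere.
Here β = -0.46, so η = -0.460.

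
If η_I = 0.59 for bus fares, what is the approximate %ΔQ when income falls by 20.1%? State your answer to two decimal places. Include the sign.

%ΔQ ≈ η × %ΔI = 0.59 × (-20.1%) = -11.86%.

-11.86%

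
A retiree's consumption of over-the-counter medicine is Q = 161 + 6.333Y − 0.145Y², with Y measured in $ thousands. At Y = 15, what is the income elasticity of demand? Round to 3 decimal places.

At Y = 15: Q = 223.3700.
dQ/dY = 6.333 − 0.29Y = 1.98300.
η = (dQ/dY)·(Y/Q) = 1.98300 × (15/223.3700) = 0.133.

0.133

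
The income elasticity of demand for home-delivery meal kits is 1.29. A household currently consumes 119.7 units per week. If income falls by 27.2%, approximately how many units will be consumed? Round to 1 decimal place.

%ΔQ ≈ η × %ΔI = 1.29 × (-27.2%) = -35.088%.
New Q ≈ 119.7 × (1 − 0.35088) = 77.7.

77.7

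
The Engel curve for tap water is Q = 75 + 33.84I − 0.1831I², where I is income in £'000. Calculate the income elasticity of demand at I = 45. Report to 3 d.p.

At I = 45: Q = 1227.0225.
dQ/dI = 33.84 − 0.3662I = 17.36100.
η = (dQ/dI)·(I/Q) = 17.36100 × (45/1227.0225) = 0.637.

0.637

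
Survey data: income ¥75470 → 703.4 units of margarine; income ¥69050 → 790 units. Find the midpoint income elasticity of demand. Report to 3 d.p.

-1.305

ΔQ = 790 − 703.4 = 86.6; midpoint Q̄ = (703.4 + 790)/2 = 746.7.
ΔI = 69050 − 75470 = -6420; midpoint Ī = (75470 + 69050)/2 = 72260.
η = (ΔQ/Q̄) ÷ (ΔI/Ī) = (86.6/746.7) ÷ (-6420/72260) = -1.305.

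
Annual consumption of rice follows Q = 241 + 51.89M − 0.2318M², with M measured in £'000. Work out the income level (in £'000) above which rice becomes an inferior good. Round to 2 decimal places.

dQ/dM = 51.89 − 0.4636M.
The good is inferior where dQ/dM < 0. Setting dQ/dM = 0 gives M = 51.89 / 0.4636 = 111.93.

111.93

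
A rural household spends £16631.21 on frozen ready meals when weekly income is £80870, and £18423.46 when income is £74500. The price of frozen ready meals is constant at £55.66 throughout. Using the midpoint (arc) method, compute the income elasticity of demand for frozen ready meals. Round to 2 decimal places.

With a constant price, Q₁ = 16631.21/55.66 = 298.800 and Q₂ = 18423.46/55.66 = 331.000 (equivalently, work directly with expenditure since P cancels).
Midpoint %ΔQ = (18423.46 − 16631.21)/17527.34 = 0.10225; midpoint %ΔI = (74500 − 80870)/77685 = -0.08200.
η = 0.10225 / -0.08200 = -1.25.

-1.25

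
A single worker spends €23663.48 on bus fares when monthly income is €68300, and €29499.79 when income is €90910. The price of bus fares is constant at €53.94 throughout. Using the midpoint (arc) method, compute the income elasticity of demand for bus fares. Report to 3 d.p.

With a constant price, Q₁ = 23663.48/53.94 = 438.700 and Q₂ = 29499.79/53.94 = 546.900 (equivalently, work directly with expenditure since P cancels).
Midpoint %ΔQ = (29499.79 − 23663.48)/26581.64 = 0.21956; midpoint %ΔI = (90910 − 68300)/79605 = 0.28403.
η = 0.21956 / 0.28403 = 0.773.

0.773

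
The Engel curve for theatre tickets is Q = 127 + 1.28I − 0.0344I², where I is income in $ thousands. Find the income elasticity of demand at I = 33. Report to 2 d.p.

-0.25

At I = 33: Q = 131.7784.
dQ/dI = 1.28 − 0.0688I = -0.99040.
η = (dQ/dI)·(I/Q) = -0.99040 × (33/131.7784) = -0.25.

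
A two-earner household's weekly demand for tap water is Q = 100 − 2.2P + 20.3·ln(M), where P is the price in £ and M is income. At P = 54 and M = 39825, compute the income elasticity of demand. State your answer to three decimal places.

At P = 54, M = 39825: Q = 196.223.
Holding P constant, ∂Q/∂M = 20.3/M = 0.00050973.
η_M = (∂Q/∂M)·(M/Q) = 0.00050973 × (39825/196.223) = 0.103.

0.103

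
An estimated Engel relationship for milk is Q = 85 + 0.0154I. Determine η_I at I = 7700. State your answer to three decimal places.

At I = 7700: Q = 203.580.
dQ/dI = 0.0154.
η = (dQ/dI)·(I/Q) = 0.0154 × (7700/203.580) = 0.582.

0.582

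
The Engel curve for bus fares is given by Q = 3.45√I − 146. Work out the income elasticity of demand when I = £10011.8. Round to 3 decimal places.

At I = 10011.8: Q = 199.203.
dQ/dI = 3.45/(2√I) = 0.0172398 at this income.
η = (dQ/dI)·(I/Q) = 0.0172398 × (10011.8/199.203) = 0.866.

0.866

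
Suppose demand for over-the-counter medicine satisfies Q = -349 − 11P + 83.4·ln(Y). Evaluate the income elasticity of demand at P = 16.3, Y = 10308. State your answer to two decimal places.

At P = 16.3, Y = 10308: Q = 242.372.
Holding P constant, ∂Q/∂Y = 83.4/Y = 0.0080908.
η_Y = (∂Q/∂Y)·(Y/Q) = 0.0080908 × (10308/242.372) = 0.34.

0.34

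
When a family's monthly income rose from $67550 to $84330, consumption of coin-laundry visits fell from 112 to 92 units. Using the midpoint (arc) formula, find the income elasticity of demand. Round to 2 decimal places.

-0.89

ΔQ = 92 − 112 = -20; midpoint Q̄ = (112 + 92)/2 = 102.
ΔI = 84330 − 67550 = 16780; midpoint Ī = (67550 + 84330)/2 = 75940.
η = (ΔQ/Q̄) ÷ (ΔI/Ī) = (-20/102) ÷ (16780/75940) = -0.89.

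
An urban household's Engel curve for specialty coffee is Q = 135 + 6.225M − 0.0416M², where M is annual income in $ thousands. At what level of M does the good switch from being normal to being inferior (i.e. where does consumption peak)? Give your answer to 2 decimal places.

dQ/dM = 6.225 − 0.0832M.
The good is inferior where dQ/dM < 0. Setting dQ/dM = 0 gives M = 6.225 / 0.0832 = 74.82.

74.82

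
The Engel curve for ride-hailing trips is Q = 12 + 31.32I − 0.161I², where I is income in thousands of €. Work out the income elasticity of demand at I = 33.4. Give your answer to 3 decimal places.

0.782

At I = 33.4: Q = 878.4828.
dQ/dI = 31.32 − 0.322I = 20.56520.
η = (dQ/dI)·(I/Q) = 20.56520 × (33.4/878.4828) = 0.782.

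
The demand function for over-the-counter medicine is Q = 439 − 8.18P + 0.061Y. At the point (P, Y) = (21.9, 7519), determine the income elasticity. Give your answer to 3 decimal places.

0.638

At P = 21.9, Y = 7519: Q = 718.517.
Holding P constant, ∂Q/∂Y = 0.061.
η_Y = (∂Q/∂Y)·(Y/Q) = 0.061 × (7519/718.517) = 0.638.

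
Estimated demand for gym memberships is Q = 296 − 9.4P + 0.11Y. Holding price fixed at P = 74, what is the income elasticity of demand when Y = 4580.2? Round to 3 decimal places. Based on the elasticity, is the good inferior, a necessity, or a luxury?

At P = 74, Y = 4580.2: Q = 104.222.
Holding P constant, ∂Q/∂Y = 0.11.
η_Y = (∂Q/∂Y)·(Y/Q) = 0.11 × (4580.2/104.222) = 4.834.
Since η > 1, this is a luxury.

4.834 (luxury)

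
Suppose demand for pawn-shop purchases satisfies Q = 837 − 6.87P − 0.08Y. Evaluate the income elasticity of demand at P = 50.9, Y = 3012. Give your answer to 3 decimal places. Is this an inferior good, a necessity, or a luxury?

-0.978 (inferior good)

At P = 50.9, Y = 3012: Q = 246.357.
Holding P constant, ∂Q/∂Y = −0.08.
η_Y = (∂Q/∂Y)·(Y/Q) = -0.08 × (3012/246.357) = -0.978.
Since η < 0, this is an inferior good.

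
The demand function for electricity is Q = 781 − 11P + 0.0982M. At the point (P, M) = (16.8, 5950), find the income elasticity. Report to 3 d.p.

At P = 16.8, M = 5950: Q = 1180.490.
Holding P constant, ∂Q/∂M = 0.0982.
η_M = (∂Q/∂M)·(M/Q) = 0.0982 × (5950/1180.490) = 0.495.

0.495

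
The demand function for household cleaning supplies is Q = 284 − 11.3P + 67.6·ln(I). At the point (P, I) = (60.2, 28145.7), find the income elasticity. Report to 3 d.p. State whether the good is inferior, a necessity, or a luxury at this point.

0.228 (necessity)

At P = 60.2, I = 28145.7: Q = 296.312.
Holding P constant, ∂Q/∂I = 67.6/I = 0.00240179.
η_I = (∂Q/∂I)·(I/Q) = 0.00240179 × (28145.7/296.312) = 0.228.
Since 0 < η < 1, this is a necessity.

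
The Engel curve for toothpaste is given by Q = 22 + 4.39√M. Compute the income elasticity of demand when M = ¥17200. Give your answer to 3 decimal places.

At M = 17200: Q = 597.743.
dQ/dM = 4.39/(2√M) = 0.0167367 at this income.
η = (dQ/dM)·(M/Q) = 0.0167367 × (17200/597.743) = 0.482.

0.482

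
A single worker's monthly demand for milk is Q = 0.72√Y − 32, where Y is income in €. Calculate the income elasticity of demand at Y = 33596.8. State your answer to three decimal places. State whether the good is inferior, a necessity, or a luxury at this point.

At Y = 33596.8: Q = 99.972.
dQ/dY = 0.72/(2√Y) = 0.00196405 at this income.
η = (dQ/dY)·(Y/Q) = 0.00196405 × (33596.8/99.972) = 0.660.
Since 0 < η < 1, the good is a necessity.

0.660 (necessity)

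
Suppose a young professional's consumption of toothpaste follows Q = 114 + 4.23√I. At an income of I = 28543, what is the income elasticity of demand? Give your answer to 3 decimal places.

0.431

At I = 28543: Q = 828.645.
dQ/dI = 4.23/(2√I) = 0.0125187 at this income.
η = (dQ/dI)·(I/Q) = 0.0125187 × (28543/828.645) = 0.431.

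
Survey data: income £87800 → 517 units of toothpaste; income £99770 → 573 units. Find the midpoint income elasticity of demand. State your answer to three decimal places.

ΔQ = 573 − 517 = 56; midpoint Q̄ = (517 + 573)/2 = 545.
ΔI = 99770 − 87800 = 11970; midpoint Ī = (87800 + 99770)/2 = 93785.
η = (ΔQ/Q̄) ÷ (ΔI/Ī) = (56/545) ÷ (11970/93785) = 0.805.

0.805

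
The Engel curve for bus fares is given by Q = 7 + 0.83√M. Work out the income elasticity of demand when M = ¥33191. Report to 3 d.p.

0.478

At M = 33191: Q = 158.213.
dQ/dM = 0.83/(2√M) = 0.00227792 at this income.
η = (dQ/dM)·(M/Q) = 0.00227792 × (33191/158.213) = 0.478.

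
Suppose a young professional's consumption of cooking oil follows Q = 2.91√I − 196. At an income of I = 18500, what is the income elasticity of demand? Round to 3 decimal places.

0.990

At I = 18500: Q = 199.803.
dQ/dI = 2.91/(2√I) = 0.0106974 at this income.
η = (dQ/dI)·(I/Q) = 0.0106974 × (18500/199.803) = 0.990.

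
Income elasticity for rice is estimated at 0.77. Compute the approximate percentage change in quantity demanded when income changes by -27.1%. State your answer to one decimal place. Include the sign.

-20.9%

%ΔQ ≈ η × %ΔI = 0.77 × (-27.1%) = -20.9%.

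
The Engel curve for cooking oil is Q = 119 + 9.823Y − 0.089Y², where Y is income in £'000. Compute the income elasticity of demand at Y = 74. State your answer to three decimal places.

At Y = 74: Q = 358.5380.
dQ/dY = 9.823 − 0.178Y = -3.34900.
η = (dQ/dY)·(Y/Q) = -3.34900 × (74/358.5380) = -0.691.

-0.691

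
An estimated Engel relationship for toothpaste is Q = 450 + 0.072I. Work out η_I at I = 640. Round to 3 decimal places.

0.093

At I = 640: Q = 496.080.
dQ/dI = 0.072.
η = (dQ/dI)·(I/Q) = 0.072 × (640/496.080) = 0.093.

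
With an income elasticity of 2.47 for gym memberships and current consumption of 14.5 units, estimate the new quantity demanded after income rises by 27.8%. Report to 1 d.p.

24.5

%ΔQ ≈ η × %ΔI = 2.47 × 27.8% = 68.666%.
New Q ≈ 14.5 × (1 + 0.68666) = 24.5.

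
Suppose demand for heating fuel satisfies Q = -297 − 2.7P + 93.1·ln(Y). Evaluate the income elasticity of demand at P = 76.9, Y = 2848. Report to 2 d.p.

At P = 76.9, Y = 2848: Q = 235.922.
Holding P constant, ∂Q/∂Y = 93.1/Y = 0.0326896.
η_Y = (∂Q/∂Y)·(Y/Q) = 0.0326896 × (2848/235.922) = 0.39.

0.39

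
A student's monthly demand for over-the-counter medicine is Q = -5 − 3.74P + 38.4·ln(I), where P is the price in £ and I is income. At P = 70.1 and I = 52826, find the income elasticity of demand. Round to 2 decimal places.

At P = 70.1, I = 52826: Q = 150.417.
Holding P constant, ∂Q/∂I = 38.4/I = 0.000726915.
η_I = (∂Q/∂I)·(I/Q) = 0.000726915 × (52826/150.417) = 0.26.

0.26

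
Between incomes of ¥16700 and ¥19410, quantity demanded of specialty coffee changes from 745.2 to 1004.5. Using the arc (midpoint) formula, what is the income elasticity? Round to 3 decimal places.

1.975

ΔQ = 1004.5 − 745.2 = 259.3; midpoint Q̄ = (745.2 + 1004.5)/2 = 874.85.
ΔI = 19410 − 16700 = 2710; midpoint Ī = (16700 + 19410)/2 = 18055.
η = (ΔQ/Q̄) ÷ (ΔI/Ī) = (259.3/874.85) ÷ (2710/18055) = 1.975.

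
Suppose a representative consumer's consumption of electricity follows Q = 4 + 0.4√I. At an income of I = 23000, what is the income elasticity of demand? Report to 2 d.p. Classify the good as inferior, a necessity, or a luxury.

At I = 23000: Q = 64.663.
dQ/dI = 0.4/(2√I) = 0.00131876 at this income.
η = (dQ/dI)·(I/Q) = 0.00131876 × (23000/64.663) = 0.47.
Since 0 < η < 1, the good is a necessity.

0.47 (necessity)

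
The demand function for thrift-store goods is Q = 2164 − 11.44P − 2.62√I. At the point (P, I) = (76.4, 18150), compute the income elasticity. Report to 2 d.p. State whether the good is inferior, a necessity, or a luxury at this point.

-0.19 (inferior good)

At P = 76.4, I = 18150: Q = 937.013.
Holding P constant, ∂Q/∂I = -2.62/(2√I) = -0.00972373.
η_I = (∂Q/∂I)·(I/Q) = -0.00972373 × (18150/937.013) = -0.19.
Since η < 0, this is an inferior good.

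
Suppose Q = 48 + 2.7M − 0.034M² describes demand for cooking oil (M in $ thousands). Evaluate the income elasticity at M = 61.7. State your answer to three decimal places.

At M = 61.7: Q = 85.1557.
dQ/dM = 2.7 − 0.068M = -1.49560.
η = (dQ/dM)·(M/Q) = -1.49560 × (61.7/85.1557) = -1.084.

-1.084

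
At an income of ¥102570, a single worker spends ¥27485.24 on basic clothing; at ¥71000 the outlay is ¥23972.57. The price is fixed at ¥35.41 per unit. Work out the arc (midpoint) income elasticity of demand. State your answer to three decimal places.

With a constant price, Q₁ = 27485.24/35.41 = 776.200 and Q₂ = 23972.57/35.41 = 677.000 (equivalently, work directly with expenditure since P cancels).
Midpoint %ΔQ = (23972.57 − 27485.24)/25728.91 = -0.13653; midpoint %ΔI = (71000 − 102570)/86785 = -0.36377.
η = -0.13653 / -0.36377 = 0.375.

0.375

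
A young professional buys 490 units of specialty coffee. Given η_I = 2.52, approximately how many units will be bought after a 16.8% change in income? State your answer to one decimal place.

%ΔQ ≈ η × %ΔI = 2.52 × 16.8% = 42.336%.
New Q ≈ 490 × (1 + 0.42336) = 697.4.

697.4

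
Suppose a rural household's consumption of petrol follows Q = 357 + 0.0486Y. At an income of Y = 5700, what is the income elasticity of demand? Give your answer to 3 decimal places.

0.437

At Y = 5700: Q = 634.020.
dQ/dY = 0.0486.
η = (dQ/dY)·(Y/Q) = 0.0486 × (5700/634.020) = 0.437.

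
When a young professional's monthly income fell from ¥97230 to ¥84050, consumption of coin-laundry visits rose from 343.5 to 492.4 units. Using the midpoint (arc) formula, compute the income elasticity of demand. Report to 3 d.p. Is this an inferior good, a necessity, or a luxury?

ΔQ = 492.4 − 343.5 = 148.9; midpoint Q̄ = (343.5 + 492.4)/2 = 417.95.
ΔI = 84050 − 97230 = -13180; midpoint Ī = (97230 + 84050)/2 = 90640.
η = (ΔQ/Q̄) ÷ (ΔI/Ī) = (148.9/417.95) ÷ (-13180/90640) = -2.450.
η < 0 ⇒ inferior good.

-2.450 (inferior good)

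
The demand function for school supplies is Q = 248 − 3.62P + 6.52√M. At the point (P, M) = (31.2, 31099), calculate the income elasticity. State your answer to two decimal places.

At P = 31.2, M = 31099: Q = 1284.852.
Holding P constant, ∂Q/∂M = 6.52/(2√M) = 0.0184861.
η_M = (∂Q/∂M)·(M/Q) = 0.0184861 × (31099/1284.852) = 0.45.

0.45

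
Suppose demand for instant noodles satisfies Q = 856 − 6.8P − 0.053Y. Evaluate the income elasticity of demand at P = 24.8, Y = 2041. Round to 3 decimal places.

At P = 24.8, Y = 2041: Q = 579.187.
Holding P constant, ∂Q/∂Y = −0.053.
η_Y = (∂Q/∂Y)·(Y/Q) = -0.053 × (2041/579.187) = -0.187.

-0.187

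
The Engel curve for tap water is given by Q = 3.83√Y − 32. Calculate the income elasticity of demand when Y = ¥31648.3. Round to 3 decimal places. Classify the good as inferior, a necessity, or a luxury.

0.525 (necessity)

At Y = 31648.3: Q = 649.356.
dQ/dY = 3.83/(2√Y) = 0.0107645 at this income.
η = (dQ/dY)·(Y/Q) = 0.0107645 × (31648.3/649.356) = 0.525.
Since 0 < η < 1, the good is a necessity.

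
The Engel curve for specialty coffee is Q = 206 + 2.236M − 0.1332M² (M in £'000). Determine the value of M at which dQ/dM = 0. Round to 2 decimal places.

8.39

dQ/dM = 2.236 − 0.2664M.
The good is inferior where dQ/dM < 0. Setting dQ/dM = 0 gives M = 2.236 / 0.2664 = 8.39.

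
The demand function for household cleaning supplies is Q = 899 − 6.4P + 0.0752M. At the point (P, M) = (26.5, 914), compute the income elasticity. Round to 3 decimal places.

At P = 26.5, M = 914: Q = 798.133.
Holding P constant, ∂Q/∂M = 0.0752.
η_M = (∂Q/∂M)·(M/Q) = 0.0752 × (914/798.133) = 0.086.

0.086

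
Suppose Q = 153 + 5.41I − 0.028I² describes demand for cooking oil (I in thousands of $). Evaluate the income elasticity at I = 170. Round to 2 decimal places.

At I = 170: Q = 263.5000.
dQ/dI = 5.41 − 0.056I = -4.11000.
η = (dQ/dI)·(I/Q) = -4.11000 × (170/263.5000) = -2.65.

-2.65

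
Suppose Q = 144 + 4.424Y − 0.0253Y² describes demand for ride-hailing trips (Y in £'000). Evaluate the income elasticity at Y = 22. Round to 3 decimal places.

At Y = 22: Q = 229.0828.
dQ/dY = 4.424 − 0.0506Y = 3.31080.
η = (dQ/dY)·(Y/Q) = 3.31080 × (22/229.0828) = 0.318.

0.318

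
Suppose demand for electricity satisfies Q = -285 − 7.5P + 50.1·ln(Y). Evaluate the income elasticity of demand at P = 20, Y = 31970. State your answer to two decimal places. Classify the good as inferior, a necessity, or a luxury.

At P = 20, Y = 31970: Q = 84.665.
Holding P constant, ∂Q/∂Y = 50.1/Y = 0.00156709.
η_Y = (∂Q/∂Y)·(Y/Q) = 0.00156709 × (31970/84.665) = 0.59.
Since 0 < η < 1, this is a necessity.

0.59 (necessity)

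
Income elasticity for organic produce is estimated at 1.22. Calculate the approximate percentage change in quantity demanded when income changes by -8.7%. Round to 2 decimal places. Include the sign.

%ΔQ ≈ η × %ΔI = 1.22 × (-8.7%) = -10.61%.

-10.61%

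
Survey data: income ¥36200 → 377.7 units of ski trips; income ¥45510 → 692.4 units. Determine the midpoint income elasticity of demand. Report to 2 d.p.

2.58

ΔQ = 692.4 − 377.7 = 314.7; midpoint Q̄ = (377.7 + 692.4)/2 = 535.05.
ΔI = 45510 − 36200 = 9310; midpoint Ī = (36200 + 45510)/2 = 40855.
η = (ΔQ/Q̄) ÷ (ΔI/Ī) = (314.7/535.05) ÷ (9310/40855) = 2.58.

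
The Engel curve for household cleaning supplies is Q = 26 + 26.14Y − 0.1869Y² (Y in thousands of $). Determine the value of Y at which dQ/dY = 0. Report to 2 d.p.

69.93

dQ/dY = 26.14 − 0.3738Y.
The good is inferior where dQ/dY < 0. Setting dQ/dY = 0 gives Y = 26.14 / 0.3738 = 69.93.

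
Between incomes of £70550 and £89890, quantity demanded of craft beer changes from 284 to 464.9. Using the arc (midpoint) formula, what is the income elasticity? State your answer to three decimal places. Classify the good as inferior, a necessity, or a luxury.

ΔQ = 464.9 − 284 = 180.9; midpoint Q̄ = (284 + 464.9)/2 = 374.45.
ΔI = 89890 − 70550 = 19340; midpoint Ī = (70550 + 89890)/2 = 80220.
η = (ΔQ/Q̄) ÷ (ΔI/Ī) = (180.9/374.45) ÷ (19340/80220) = 2.004.
η > 1 ⇒ luxury.

2.004 (luxury)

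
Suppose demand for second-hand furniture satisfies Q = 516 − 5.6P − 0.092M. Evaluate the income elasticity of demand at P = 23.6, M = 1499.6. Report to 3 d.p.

At P = 23.6, M = 1499.6: Q = 245.877.
Holding P constant, ∂Q/∂M = −0.092.
η_M = (∂Q/∂M)·(M/Q) = -0.092 × (1499.6/245.877) = -0.561.

-0.561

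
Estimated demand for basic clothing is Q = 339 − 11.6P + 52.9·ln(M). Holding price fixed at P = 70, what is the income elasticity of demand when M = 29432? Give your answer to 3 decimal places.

At P = 70, M = 29432: Q = 71.332.
Holding P constant, ∂Q/∂M = 52.9/M = 0.00179736.
η_M = (∂Q/∂M)·(M/Q) = 0.00179736 × (29432/71.332) = 0.742.

0.742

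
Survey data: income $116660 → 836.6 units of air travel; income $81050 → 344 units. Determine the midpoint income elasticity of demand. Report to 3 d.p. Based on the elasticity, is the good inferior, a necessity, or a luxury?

ΔQ = 344 − 836.6 = -492.6; midpoint Q̄ = (836.6 + 344)/2 = 590.3.
ΔI = 81050 − 116660 = -35610; midpoint Ī = (116660 + 81050)/2 = 98855.
η = (ΔQ/Q̄) ÷ (ΔI/Ī) = (-492.6/590.3) ÷ (-35610/98855) = 2.317.
η > 1 ⇒ luxury.

2.317 (luxury)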